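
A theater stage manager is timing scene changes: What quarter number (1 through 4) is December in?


Month: December (month 12)
Q1: January-March (months 1-3)
Q2: April-June (months 4-6)
Q3: July-September (months 7-9)
Q4: October-December (months 10-12)
Month 12 falls in Q4

4


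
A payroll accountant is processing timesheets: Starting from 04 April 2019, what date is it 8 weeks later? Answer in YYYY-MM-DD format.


Start: 2019-04-04
Weeks to add: 8
Convert to days: 8 x 7 = 56 days
Add 56 days to 2019-04-04
Result: 2019-05-30

2019-05-30


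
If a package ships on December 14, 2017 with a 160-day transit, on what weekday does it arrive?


Start: 2017-12-14 (Thursday)
Step 1 - find target date: add 160 days
  2017-12-14 + 160 days = 2018-05-23
Step 2 - day of week:
  160 mod 7 = 6
  Thursday + 6 days -> Wednesday
Result: Wednesday (2018-05-23)

Wednesday


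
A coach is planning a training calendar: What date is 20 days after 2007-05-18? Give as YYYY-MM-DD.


Start: 2007-05-18
Adding 20 days
Days remaining in May: 13
After May: 7 days still to add
June 2007 has 30 days, need 7
Result: 2007-06-07

2007-06-07


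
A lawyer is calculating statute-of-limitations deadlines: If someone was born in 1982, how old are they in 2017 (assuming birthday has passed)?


Birth year: 1982
Current year: 2017
Age = current year - birth year
Age = 2017 - 1982 = 35

35


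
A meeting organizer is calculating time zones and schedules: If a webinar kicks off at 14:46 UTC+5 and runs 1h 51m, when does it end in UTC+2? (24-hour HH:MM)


Start: 14:46 in UTC+5
Step 1 - add duration:
  minutes: 46 + 51 = 97 (carry 1h)
  hours: 14 + 1 + 1 = 16
  end in UTC+5: 16:37
Step 2 - convert UTC+5 -> UTC+2:
  offset difference: 2 - (5) = -3 hours
  16 + (-3) = 13 -> mod 24 = 13
Result: 13:37 in UTC+2

13:37


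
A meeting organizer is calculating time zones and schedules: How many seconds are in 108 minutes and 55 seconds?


Minutes: 108
Seconds: 55
Convert minutes to seconds: 108 x 60 = 6480
Add remaining seconds: 6480 + 55 = 6535

6535


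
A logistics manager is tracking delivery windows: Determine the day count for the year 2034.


Year: 2034
Check leap year rules:
Divisible by 4? No
2034 is not a leap year
Days: 365

365


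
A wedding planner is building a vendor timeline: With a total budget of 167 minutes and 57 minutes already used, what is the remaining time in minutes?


Total budget: 167 minutes
Time used: 57 minutes
Remaining: 167 - 57 = 110 minutes
Percent used: 34.1%
Percent remaining: 65.9%

110


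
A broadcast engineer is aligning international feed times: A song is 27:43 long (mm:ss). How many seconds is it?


Minutes: 27
Extra seconds: 43
Seconds per minute: 60
Minutes to seconds: 27 x 60 = 1620
Total: 1620 + 43 = 1663

1663


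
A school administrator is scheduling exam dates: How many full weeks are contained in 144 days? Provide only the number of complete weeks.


Total days: 144
Days per week: 7
Division: 144 / 7 = 20 remainder 4
Complete weeks: 20
Remaining days: 4

20


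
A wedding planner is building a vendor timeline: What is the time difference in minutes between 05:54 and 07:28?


Start time: 05:54 = 354 minutes from midnight
End time: 07:28 = 448 minutes from midnight
Difference: 448 - 354 = 94 minutes
That is 1 hours and 34 minutes

94


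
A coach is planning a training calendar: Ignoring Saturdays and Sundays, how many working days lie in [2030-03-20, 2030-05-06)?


Start: 2030-03-20 (Wednesday)
End (exclusive): 2030-05-06 (Monday)
Total calendar days: 47
Full weeks: 47 // 7 = 6 -> 30 weekdays
Remaining 5 days starting on Wednesday:
  Wed(w), Thu(w), Fri(w), Sat(-), Sun(-) -> 3 weekdays
Total business days: 30 + 3 = 33

33


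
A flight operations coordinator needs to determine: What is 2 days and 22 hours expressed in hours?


Days: 2
Extra hours: 22
Hours per day: 24
Days to hours: 2 x 24 = 48
Total: 48 + 22 = 70

70


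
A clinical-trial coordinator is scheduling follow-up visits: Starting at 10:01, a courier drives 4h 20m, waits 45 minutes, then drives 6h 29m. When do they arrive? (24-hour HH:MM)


Depart: 10:01
Leg 1: +260 min -> 14:21
Layover: +45 min -> 15:06
Leg 2: +389 min -> 21:35
Total travel: 694 minutes = 11h 34m
Arrival: 21:35

21:35


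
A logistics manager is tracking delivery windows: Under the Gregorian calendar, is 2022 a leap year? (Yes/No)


Year: 2022
Divisible by 4? 2022 / 4 = 505.5 -> No
Not divisible by 4, so NOT a leap year

No


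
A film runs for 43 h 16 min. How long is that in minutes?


Hours: 43
Minutes: 16
Convert hours to minutes: 43 x 60 = 2580
Add remaining minutes: 2580 + 16 = 2596

2596


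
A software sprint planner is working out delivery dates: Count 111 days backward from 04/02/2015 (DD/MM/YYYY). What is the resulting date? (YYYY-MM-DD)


Start: 2015-02-04
Subtracting 111 days
Days already passed in February: 4
After going back through February: 107 more days to subtract
January 2015: 31 days, 76 remaining
December 2014: 31 days, 45 remaining
November 2014: 30 days, 15 remaining
October 2014 has 31 days, need 15
Result: 2014-10-16

2014-10-16


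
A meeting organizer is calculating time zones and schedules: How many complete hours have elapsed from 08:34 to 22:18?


Start: 08:34
End: 22:18
Hour difference: 22 - 8 = 14 hours
Minute difference: 18 - 34 = -16 minutes
Total minutes: 824
Complete hours: 824 / 60 = 13 (remainder 44)

13


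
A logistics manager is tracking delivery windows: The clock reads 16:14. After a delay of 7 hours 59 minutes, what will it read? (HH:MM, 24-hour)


Start time: 16:14
Adding: 7 hours 59 minutes
Minutes: 14 + 59 = 73
Minute overflow: 73 >= 60, so carry 1 hour, minutes = 13
Hours: 16 + 7 + 1 = 24
Hour wraparound: 24 mod 24 = 0
Result: 00:13

00:13


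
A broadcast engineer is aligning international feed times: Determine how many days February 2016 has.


Month: February
Year: 2016
2016 is a leap year
February has 29 days
Total: 29 days

29


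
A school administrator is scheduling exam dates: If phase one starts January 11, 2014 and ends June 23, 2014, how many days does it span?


Start date: 2014-01-11
End date: 2014-06-23
Jan 2014: +21 days
Feb 2014: +28 days
Mar 2014: +31 days
... (3 more months)
Total: 163 days

163


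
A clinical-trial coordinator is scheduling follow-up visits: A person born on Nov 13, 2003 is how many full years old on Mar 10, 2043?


Birth: 2003-11-13
Reference: 2043-03-10
Year difference: 2043 - 2003 = 40
Has birthday (11-13) occurred by 03-10? No
Birthday not yet reached this year -> subtract 1
Age in full years: 39

39


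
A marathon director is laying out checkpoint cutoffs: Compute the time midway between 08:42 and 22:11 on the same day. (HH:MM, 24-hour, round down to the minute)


Start time: 08:42 = 522 minutes from midnight
End time: 22:11 = 1331 minutes from midnight
Sum: 522 + 1331 = 1853
Midpoint: 1853 / 2 = 926 minutes
Convert: 926 / 60 = 15 hours, 26 minutes
Result: 15:26

15:26


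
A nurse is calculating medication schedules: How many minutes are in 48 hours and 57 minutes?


Hours: 48
Extra minutes: 57
Minutes per hour: 60
Hours to minutes: 48 x 60 = 2880
Total: 2880 + 57 = 2937

2937


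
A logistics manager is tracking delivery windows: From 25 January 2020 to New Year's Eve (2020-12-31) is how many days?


Start: January 25, 2020
End: December 31, 2020
Days left in January: 6
February: 29
March: 31
April: 30
May: 31
... plus remaining months
Sum of remaining months: 335
Total: 6 + 335 = 341

341


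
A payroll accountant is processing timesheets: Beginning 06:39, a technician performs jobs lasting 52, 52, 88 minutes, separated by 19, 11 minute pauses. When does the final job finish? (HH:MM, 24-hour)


Start: 06:39 = 399 min from midnight
  after task 1 (52 min): 07:31
  after break (19 min): 07:50
  after task 2 (52 min): 08:42
  after break (11 min): 08:53
  after task 3 (88 min): 10:21
Total elapsed: 222 minutes
End time: 10:21

10:21


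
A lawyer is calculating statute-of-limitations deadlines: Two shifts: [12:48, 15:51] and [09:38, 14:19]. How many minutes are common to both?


Interval A: [768, 951] minutes from midnight
Interval B: [578, 859] minutes from midnight
Overlap start = max(768, 578) = 768
Overlap end = min(951, 859) = 859
Overlap = 859 - 768 = 91 minutes

91


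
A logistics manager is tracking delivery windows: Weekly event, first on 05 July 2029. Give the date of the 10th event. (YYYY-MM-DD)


First occurrence: 2029-07-05 (occurrence 1)
Each occurrence is 7 days after the previous.
Occurrence 10 is 9 weeks after the first.
9 weeks = 63 days
2029-07-05 + 63 days = 2029-09-06

2029-09-06


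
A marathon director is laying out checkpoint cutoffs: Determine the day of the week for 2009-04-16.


Date: 2009-04-16
January 1, 2009 is a Thursday
Day of year: 106
Offset from Jan 1: 105 days
105 mod 7 = 0
Result: Thursday

Thursday


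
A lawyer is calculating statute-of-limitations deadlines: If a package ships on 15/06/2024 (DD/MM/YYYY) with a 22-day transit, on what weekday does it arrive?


Start: 2024-06-15 (Saturday)
Step 1 - find target date: add 22 days
  2024-06-15 + 22 days = 2024-07-07
Step 2 - day of week:
  22 mod 7 = 1
  Saturday + 1 days -> Sunday
Result: Sunday (2024-07-07)

Sunday


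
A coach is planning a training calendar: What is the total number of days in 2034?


Year: 2034
Check leap year rules:
Divisible by 4? No
2034 is not a leap year
Days: 365

365


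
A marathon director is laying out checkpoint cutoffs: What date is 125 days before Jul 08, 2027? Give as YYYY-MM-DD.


Start: 2027-07-08
Subtracting 125 days
Days already passed in July: 8
After going back through July: 117 more days to subtract
June 2027: 30 days, 87 remaining
May 2027: 31 days, 56 remaining
April 2027: 30 days, 26 remaining
March 2027 has 31 days, need 26
Result: 2027-03-05

2027-03-05


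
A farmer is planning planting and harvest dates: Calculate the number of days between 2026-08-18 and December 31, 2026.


Start: August 18, 2026
End: December 31, 2026
Days left in August: 13
September: 30
October: 31
November: 30
December: 31
Sum of remaining months: 122
Total: 13 + 122 = 135

135


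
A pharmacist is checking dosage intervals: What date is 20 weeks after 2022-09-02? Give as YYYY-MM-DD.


Start: 2022-09-02
Weeks to add: 20
Convert to days: 20 x 7 = 140 days
Add 140 days to 2022-09-02
Result: 2023-01-20

2023-01-20


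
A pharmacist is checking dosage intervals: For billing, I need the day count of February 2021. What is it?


Month: February
Year: 2021
2021 is not a leap year
February has 28 days
Total: 28 days

28


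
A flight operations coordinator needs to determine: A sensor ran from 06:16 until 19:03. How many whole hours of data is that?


Start: 06:16
End: 19:03
Hour difference: 19 - 6 = 13 hours
Minute difference: 3 - 16 = -13 minutes
Total minutes: 767
Complete hours: 767 / 60 = 12 (remainder 47)

12


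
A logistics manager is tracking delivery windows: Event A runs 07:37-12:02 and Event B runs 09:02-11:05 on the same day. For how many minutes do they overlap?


Interval A: [457, 722] minutes from midnight
Interval B: [542, 665] minutes from midnight
Overlap start = max(457, 542) = 542
Overlap end = min(722, 665) = 665
Overlap = 665 - 542 = 123 minutes

123


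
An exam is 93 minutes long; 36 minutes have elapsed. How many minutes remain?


Total budget: 93 minutes
Time used: 36 minutes
Remaining: 93 - 36 = 57 minutes
Percent used: 38.7%
Percent remaining: 61.3%

57


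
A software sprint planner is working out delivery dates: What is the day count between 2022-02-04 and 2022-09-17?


Start date: 2022-02-04
End date: 2022-09-17
Feb 2022: +25 days
Mar 2022: +31 days
Apr 2022: +30 days
... (5 more months)
Total: 225 days

225


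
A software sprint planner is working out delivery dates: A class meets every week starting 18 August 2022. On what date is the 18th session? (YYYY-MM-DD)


First occurrence: 2022-08-18 (occurrence 1)
Each occurrence is 7 days after the previous.
Occurrence 18 is 17 weeks after the first.
17 weeks = 119 days
2022-08-18 + 119 days = 2022-12-15

2022-12-15


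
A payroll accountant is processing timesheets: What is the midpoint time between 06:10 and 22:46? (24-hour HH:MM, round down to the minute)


Start time: 06:10 = 370 minutes from midnight
End time: 22:46 = 1366 minutes from midnight
Sum: 370 + 1366 = 1736
Midpoint: 1736 / 2 = 868 minutes
Convert: 868 / 60 = 14 hours, 28 minutes
Result: 14:28

14:28


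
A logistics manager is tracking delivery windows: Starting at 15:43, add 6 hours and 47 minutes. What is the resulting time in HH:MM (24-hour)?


Start time: 15:43
Adding: 6 hours 47 minutes
Minutes: 43 + 47 = 90
Minute overflow: 90 >= 60, so carry 1 hour, minutes = 30
Hours: 15 + 6 + 1 = 22
Result: 22:30

22:30


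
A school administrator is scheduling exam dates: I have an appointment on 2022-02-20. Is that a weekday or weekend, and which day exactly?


Date: 2022-02-20
January 1, 2022 is a Saturday
Day of year: 51
Offset from Jan 1: 50 days
50 mod 7 = 1
Result: Sunday

Sunday


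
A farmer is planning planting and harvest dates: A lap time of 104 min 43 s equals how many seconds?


Minutes: 104
Seconds: 43
Convert minutes to seconds: 104 x 60 = 6240
Add remaining seconds: 6240 + 43 = 6283

6283


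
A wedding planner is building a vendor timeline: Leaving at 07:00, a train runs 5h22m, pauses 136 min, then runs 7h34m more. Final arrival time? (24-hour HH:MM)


Depart: 07:00
Leg 1: +322 min -> 12:22
Layover: +136 min -> 14:38
Leg 2: +454 min -> 22:12
Total travel: 912 minutes = 15h 12m
Arrival: 22:12

22:12


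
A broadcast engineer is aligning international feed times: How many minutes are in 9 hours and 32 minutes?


Hours: 9
Minutes: 32
Convert hours to minutes: 9 x 60 = 540
Add remaining minutes: 540 + 32 = 572

572


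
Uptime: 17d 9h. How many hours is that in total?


Days: 17
Extra hours: 9
Hours per day: 24
Days to hours: 17 x 24 = 408
Total: 408 + 9 = 417

417


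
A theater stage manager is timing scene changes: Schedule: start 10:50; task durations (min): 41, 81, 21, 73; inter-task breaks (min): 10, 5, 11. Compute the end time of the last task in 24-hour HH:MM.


Start: 10:50 = 650 min from midnight
  after task 1 (41 min): 11:31
  after break (10 min): 11:41
  after task 2 (81 min): 13:02
  after break (5 min): 13:07
  after task 3 (21 min): 13:28
  after break (11 min): 13:39
  after task 4 (73 min): 14:52
Total elapsed: 242 minutes
End time: 14:52

14:52


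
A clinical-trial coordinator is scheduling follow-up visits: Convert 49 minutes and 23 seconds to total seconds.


Minutes: 49
Extra seconds: 23
Seconds per minute: 60
Minutes to seconds: 49 x 60 = 2940
Total: 2940 + 23 = 2963

2963


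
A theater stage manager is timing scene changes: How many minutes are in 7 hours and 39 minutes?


Hours: 7
Extra minutes: 39
Minutes per hour: 60
Hours to minutes: 7 x 60 = 420
Total: 420 + 39 = 459

459


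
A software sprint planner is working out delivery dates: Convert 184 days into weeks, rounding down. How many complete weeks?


Total days: 184
Days per week: 7
Division: 184 / 7 = 26 remainder 2
Complete weeks: 26
Remaining days: 2

26


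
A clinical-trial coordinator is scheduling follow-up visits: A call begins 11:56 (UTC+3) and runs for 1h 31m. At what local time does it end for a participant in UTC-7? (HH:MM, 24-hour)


Start: 11:56 in UTC+3
Step 1 - add duration:
  minutes: 56 + 31 = 87 (carry 1h)
  hours: 11 + 1 + 1 = 13
  end in UTC+3: 13:27
Step 2 - convert UTC+3 -> UTC-7:
  offset difference: -7 - (3) = -10 hours
  13 + (-10) = 3 -> mod 24 = 3
Result: 03:27 in UTC-7

03:27


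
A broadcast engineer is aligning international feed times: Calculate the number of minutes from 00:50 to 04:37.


Start time: 00:50 = 50 minutes from midnight
End time: 04:37 = 277 minutes from midnight
Difference: 277 - 50 = 227 minutes
That is 3 hours and 47 minutes

227


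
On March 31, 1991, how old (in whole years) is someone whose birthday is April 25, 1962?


Birth: 1962-04-25
Reference: 1991-03-31
Year difference: 1991 - 1962 = 29
Has birthday (04-25) occurred by 03-31? No
Birthday not yet reached this year -> subtract 1
Age in full years: 28

28


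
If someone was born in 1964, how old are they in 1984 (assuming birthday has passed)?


Birth year: 1964
Current year: 1984
Age = current year - birth year
Age = 1984 - 1964 = 20

20


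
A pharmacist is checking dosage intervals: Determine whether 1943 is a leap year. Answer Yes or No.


Year: 1943
Divisible by 4? 1943 / 4 = 485.75 -> No
Not divisible by 4, so NOT a leap year

No


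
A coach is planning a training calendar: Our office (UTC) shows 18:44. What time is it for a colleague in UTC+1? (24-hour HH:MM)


Local time: 18:44 at UTC (offset 0h)
Target zone: UTC+1 (offset 1h)
Difference: 1 - (0) = 1 hours
Calculation: 18 + (1) = 19
Result: 19:44

19:44


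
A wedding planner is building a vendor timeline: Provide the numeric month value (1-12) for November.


Calendar month order:
10. October
11. November <--
12. December
November is month number 11

11


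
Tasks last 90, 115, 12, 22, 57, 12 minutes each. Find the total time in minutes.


Durations: 90, 115, 12, 22, 57, 12
Running sum: 90
+ 115 = 205
+ 12 = 217
+ 22 = 239
+ 57 = 296
+ 12 = 308
Total duration: 308 minutes
That is 5 hours and 8 minutes

308


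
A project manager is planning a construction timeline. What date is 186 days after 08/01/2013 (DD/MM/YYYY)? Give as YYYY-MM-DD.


Start: 2013-01-08
Adding 186 days
Days remaining in January: 23
After January: 163 days still to add
February 2013: 28 days, 135 remaining
March 2013: 31 days, 104 remaining
April 2013: 30 days, 74 remaining
May 2013: 31 days, 43 remaining
Result: 2013-07-13

2013-07-13


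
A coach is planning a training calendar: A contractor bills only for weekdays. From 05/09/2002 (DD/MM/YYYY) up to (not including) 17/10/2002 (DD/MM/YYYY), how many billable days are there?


Start: 2002-09-05 (Thursday)
End (exclusive): 2002-10-17 (Thursday)
Total calendar days: 42
Full weeks: 42 // 7 = 6 -> 30 weekdays
Remaining 0 days starting on Thursday:
Total business days: 30 + 0 = 30

30


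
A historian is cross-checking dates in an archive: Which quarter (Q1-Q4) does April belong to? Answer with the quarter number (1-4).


Month: April (month 4)
Q1: January-March (months 1-3)
Q2: April-June (months 4-6)
Q3: July-September (months 7-9)
Q4: October-December (months 10-12)
Month 4 falls in Q2

2


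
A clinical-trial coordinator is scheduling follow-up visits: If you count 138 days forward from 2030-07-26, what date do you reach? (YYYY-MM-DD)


Start: 2030-07-26
Adding 138 days
Days remaining in July: 5
After July: 133 days still to add
August 2030: 31 days, 102 remaining
September 2030: 30 days, 72 remaining
October 2030: 31 days, 41 remaining
November 2030: 30 days, 11 remaining
Result: 2030-12-11

2030-12-11


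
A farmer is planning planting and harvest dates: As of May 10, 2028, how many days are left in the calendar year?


Start: May 10, 2028
End: December 31, 2028
Days left in May: 21
June: 30
July: 31
August: 31
September: 30
... plus remaining months
Sum of remaining months: 214
Total: 21 + 214 = 235

235


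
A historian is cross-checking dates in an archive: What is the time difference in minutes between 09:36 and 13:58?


Start time: 09:36 = 576 minutes from midnight
End time: 13:58 = 838 minutes from midnight
Difference: 838 - 576 = 262 minutes
That is 4 hours and 22 minutes

262


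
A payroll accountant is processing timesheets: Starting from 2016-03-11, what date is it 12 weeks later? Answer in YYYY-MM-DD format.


Start: 2016-03-11
Weeks to add: 12
Convert to days: 12 x 7 = 84 days
Add 84 days to 2016-03-11
Result: 2016-06-03

2016-06-03


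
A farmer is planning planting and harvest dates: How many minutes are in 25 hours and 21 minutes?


Hours: 25
Minutes: 21
Convert hours to minutes: 25 x 60 = 1500
Add remaining minutes: 1500 + 21 = 1521

1521


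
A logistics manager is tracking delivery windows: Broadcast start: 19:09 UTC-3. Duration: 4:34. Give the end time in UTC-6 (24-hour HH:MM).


Start: 19:09 in UTC-3
Step 1 - add duration:
  minutes: 9 + 34 = 43
  hours: 19 + 4 + 0 = 23
  end in UTC-3: 23:43
Step 2 - convert UTC-3 -> UTC-6:
  offset difference: -6 - (-3) = -3 hours
  23 + (-3) = 20 -> mod 24 = 20
Result: 20:43 in UTC-6

20:43


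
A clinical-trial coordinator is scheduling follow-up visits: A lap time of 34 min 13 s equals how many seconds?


Minutes: 34
Seconds: 13
Convert minutes to seconds: 34 x 60 = 2040
Add remaining seconds: 2040 + 13 = 2053

2053


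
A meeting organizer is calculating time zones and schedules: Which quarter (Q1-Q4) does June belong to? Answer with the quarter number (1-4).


Month: June (month 6)
Q1: January-March (months 1-3)
Q2: April-June (months 4-6)
Q3: July-September (months 7-9)
Q4: October-December (months 10-12)
Month 6 falls in Q2

2


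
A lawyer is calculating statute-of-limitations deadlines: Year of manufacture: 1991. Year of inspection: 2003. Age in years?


Birth year: 1991
Current year: 2003
Age = current year - birth year
Age = 2003 - 1991 = 12

12


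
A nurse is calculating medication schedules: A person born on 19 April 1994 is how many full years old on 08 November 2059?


Birth: 1994-04-19
Reference: 2059-11-08
Year difference: 2059 - 1994 = 65
Has birthday (04-19) occurred by 11-08? Yes
Age in full years: 65

65


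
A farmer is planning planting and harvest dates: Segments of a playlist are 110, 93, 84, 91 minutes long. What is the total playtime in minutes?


Durations: 110, 93, 84, 91
Running sum: 110
+ 93 = 203
+ 84 = 287
+ 91 = 378
Total duration: 378 minutes
That is 6 hours and 18 minutes

378


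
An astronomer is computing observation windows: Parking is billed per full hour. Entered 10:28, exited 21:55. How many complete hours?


Start: 10:28
End: 21:55
Hour difference: 21 - 10 = 11 hours
Minute difference: 55 - 28 = 27 minutes
Total minutes: 687
Complete hours: 687 / 60 = 11 (remainder 27)

11


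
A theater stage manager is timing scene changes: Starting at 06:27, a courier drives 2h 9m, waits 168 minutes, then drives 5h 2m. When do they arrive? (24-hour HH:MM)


Depart: 06:27
Leg 1: +129 min -> 08:36
Layover: +168 min -> 11:24
Leg 2: +302 min -> 16:26
Total travel: 599 minutes = 9h 59m
Arrival: 16:26

16:26


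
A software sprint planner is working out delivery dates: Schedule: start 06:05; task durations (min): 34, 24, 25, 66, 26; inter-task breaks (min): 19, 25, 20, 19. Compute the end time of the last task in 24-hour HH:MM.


Start: 06:05 = 365 min from midnight
  after task 1 (34 min): 06:39
  after break (19 min): 06:58
  after task 2 (24 min): 07:22
  after break (25 min): 07:47
  after task 3 (25 min): 08:12
  after break (20 min): 08:32
  after task 4 (66 min): 09:38
  after break (19 min): 09:57
  after task 5 (26 min): 10:23
Total elapsed: 258 minutes
End time: 10:23

10:23


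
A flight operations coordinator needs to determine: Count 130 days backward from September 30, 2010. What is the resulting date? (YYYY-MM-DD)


Start: 2010-09-30
Subtracting 130 days
Days already passed in September: 30
After going back through September: 100 more days to subtract
August 2010: 31 days, 69 remaining
July 2010: 31 days, 38 remaining
June 2010: 30 days, 8 remaining
May 2010 has 31 days, need 8
Result: 2010-05-23

2010-05-23


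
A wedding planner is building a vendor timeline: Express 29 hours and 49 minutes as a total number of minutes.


Hours: 29
Extra minutes: 49
Minutes per hour: 60
Hours to minutes: 29 x 60 = 1740
Total: 1740 + 49 = 1789

1789


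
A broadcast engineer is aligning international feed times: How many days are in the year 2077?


Year: 2077
Check leap year rules:
Divisible by 4? No
2077 is not a leap year
Days: 365

365


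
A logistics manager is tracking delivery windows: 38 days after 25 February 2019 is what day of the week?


Start: 2019-02-25 (Monday)
Step 1 - find target date: add 38 days
  2019-02-25 + 38 days = 2019-04-04
Step 2 - day of week:
  38 mod 7 = 3
  Monday + 3 days -> Thursday
Result: Thursday (2019-04-04)

Thursday


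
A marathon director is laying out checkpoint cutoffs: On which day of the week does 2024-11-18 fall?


Date: 2024-11-18
January 1, 2024 is a Monday
Day of year: 323
Offset from Jan 1: 322 days
322 mod 7 = 0
Result: Monday

Monday


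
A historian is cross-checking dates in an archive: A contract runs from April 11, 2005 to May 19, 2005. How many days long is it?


Start date: 2005-04-11
End date: 2005-05-19
Apr 2005: +20 days
May 2005: +18 days
Total: 38 days

38


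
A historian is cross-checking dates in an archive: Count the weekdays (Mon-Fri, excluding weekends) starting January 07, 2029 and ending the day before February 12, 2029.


Start: 2029-01-07 (Sunday)
End (exclusive): 2029-02-12 (Monday)
Total calendar days: 36
Full weeks: 36 // 7 = 5 -> 25 weekdays
Remaining 1 days starting on Sunday:
  Sun(-) -> 0 weekdays
Total business days: 25 + 0 = 25

25


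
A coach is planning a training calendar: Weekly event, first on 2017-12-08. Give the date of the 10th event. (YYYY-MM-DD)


First occurrence: 2017-12-08 (occurrence 1)
Each occurrence is 7 days after the previous.
Occurrence 10 is 9 weeks after the first.
9 weeks = 63 days
2017-12-08 + 63 days = 2018-02-09

2018-02-09


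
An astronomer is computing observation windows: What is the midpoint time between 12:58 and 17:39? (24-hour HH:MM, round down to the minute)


Start time: 12:58 = 778 minutes from midnight
End time: 17:39 = 1059 minutes from midnight
Sum: 778 + 1059 = 1837
Midpoint: 1837 / 2 = 918 minutes
Convert: 918 / 60 = 15 hours, 18 minutes
Result: 15:18

15:18


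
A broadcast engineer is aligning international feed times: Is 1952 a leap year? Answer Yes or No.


Year: 1952
Divisible by 4? 1952 / 4 = 488.0 -> Yes
Divisible by 100? 1952 / 100 = 19.52 -> No
Divisible by 4 but not 100, so it IS a leap year

Yes


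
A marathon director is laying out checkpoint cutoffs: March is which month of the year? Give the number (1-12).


Calendar month order:
2. February
3. March <--
4. April
March is month number 3

3


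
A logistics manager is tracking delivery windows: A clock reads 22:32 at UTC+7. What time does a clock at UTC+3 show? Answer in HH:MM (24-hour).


Local time: 22:32 at UTC+7 (offset 7h)
Target zone: UTC+3 (offset 3h)
Difference: 3 - (7) = -4 hours
Calculation: 22 + (-4) = 18
Result: 18:32

18:32


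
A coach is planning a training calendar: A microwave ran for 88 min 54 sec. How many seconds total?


Minutes: 88
Extra seconds: 54
Seconds per minute: 60
Minutes to seconds: 88 x 60 = 5280
Total: 5280 + 54 = 5334

5334


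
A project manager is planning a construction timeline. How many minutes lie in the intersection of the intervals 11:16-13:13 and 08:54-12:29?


Interval A: [676, 793] minutes from midnight
Interval B: [534, 749] minutes from midnight
Overlap start = max(676, 534) = 676
Overlap end = min(793, 749) = 749
Overlap = 749 - 676 = 73 minutes

73


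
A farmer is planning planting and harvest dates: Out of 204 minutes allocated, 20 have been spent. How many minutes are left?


Total budget: 204 minutes
Time used: 20 minutes
Remaining: 204 - 20 = 184 minutes
Percent used: 9.8%
Percent remaining: 90.2%

184


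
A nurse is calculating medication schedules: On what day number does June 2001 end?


Month: June
Year: 2001
June is a 30-day month
Total: 30 days

30


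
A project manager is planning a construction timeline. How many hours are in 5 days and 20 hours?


Days: 5
Extra hours: 20
Hours per day: 24
Days to hours: 5 x 24 = 120
Total: 120 + 20 = 140

140


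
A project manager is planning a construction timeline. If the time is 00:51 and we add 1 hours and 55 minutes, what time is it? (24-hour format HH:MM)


Start time: 00:51
Adding: 1 hours 55 minutes
Minutes: 51 + 55 = 106
Minute overflow: 106 >= 60, so carry 1 hour, minutes = 46
Hours: 0 + 1 + 1 = 2
Result: 02:46

02:46


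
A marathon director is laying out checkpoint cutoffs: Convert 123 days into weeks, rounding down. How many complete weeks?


Total days: 123
Days per week: 7
Division: 123 / 7 = 17 remainder 4
Complete weeks: 17
Remaining days: 4

17


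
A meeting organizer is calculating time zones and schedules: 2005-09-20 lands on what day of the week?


Date: 2005-09-20
January 1, 2005 is a Saturday
Day of year: 263
Offset from Jan 1: 262 days
262 mod 7 = 3
Result: Tuesday

Tuesday


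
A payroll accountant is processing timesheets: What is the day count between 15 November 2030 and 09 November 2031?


Start date: 2030-11-15
End date: 2031-11-09
Nov 2030: +16 days
Dec 2030: +31 days
Jan 2031: +31 days
... (10 more months)
Total: 359 days

359


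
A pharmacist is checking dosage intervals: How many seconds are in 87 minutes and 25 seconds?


Minutes: 87
Extra seconds: 25
Seconds per minute: 60
Minutes to seconds: 87 x 60 = 5220
Total: 5220 + 25 = 5245

5245


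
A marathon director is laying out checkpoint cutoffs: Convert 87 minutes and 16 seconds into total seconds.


Minutes: 87
Seconds: 16
Convert minutes to seconds: 87 x 60 = 5220
Add remaining seconds: 5220 + 16 = 5236

5236


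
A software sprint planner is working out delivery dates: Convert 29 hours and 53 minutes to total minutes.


Hours: 29
Extra minutes: 53
Minutes per hour: 60
Hours to minutes: 29 x 60 = 1740
Total: 1740 + 53 = 1793

1793


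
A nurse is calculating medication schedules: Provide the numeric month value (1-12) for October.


Calendar month order:
9. September
10. October <--
11. November
October is month number 10

10


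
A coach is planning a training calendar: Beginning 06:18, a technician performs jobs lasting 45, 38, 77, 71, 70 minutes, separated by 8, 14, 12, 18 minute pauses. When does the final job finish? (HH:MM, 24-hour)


Start: 06:18 = 378 min from midnight
  after task 1 (45 min): 07:03
  after break (8 min): 07:11
  after task 2 (38 min): 07:49
  after break (14 min): 08:03
  after task 3 (77 min): 09:20
  after break (12 min): 09:32
  after task 4 (71 min): 10:43
  after break (18 min): 11:01
  after task 5 (70 min): 12:11
Total elapsed: 353 minutes
End time: 12:11

12:11


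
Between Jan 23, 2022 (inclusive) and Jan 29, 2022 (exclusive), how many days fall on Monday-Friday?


Start: 2022-01-23 (Sunday)
End (exclusive): 2022-01-29 (Saturday)
Total calendar days: 6
Full weeks: 6 // 7 = 0 -> 0 weekdays
Remaining 6 days starting on Sunday:
  Sun(-), Mon(w), Tue(w), Wed(w), Thu(w), Fri(w) -> 5 weekdays
Total business days: 0 + 5 = 5

5


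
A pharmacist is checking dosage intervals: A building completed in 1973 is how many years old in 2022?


Birth year: 1973
Current year: 2022
Age = current year - birth year
Age = 2022 - 1973 = 49

49


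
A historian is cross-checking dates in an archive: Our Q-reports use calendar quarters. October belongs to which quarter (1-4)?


Month: October (month 10)
Q1: January-March (months 1-3)
Q2: April-June (months 4-6)
Q3: July-September (months 7-9)
Q4: October-December (months 10-12)
Month 10 falls in Q4

4


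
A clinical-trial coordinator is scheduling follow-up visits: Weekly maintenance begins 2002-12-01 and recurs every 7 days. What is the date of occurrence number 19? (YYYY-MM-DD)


First occurrence: 2002-12-01 (occurrence 1)
Each occurrence is 7 days after the previous.
Occurrence 19 is 18 weeks after the first.
18 weeks = 126 days
2002-12-01 + 126 days = 2003-04-06

2003-04-06


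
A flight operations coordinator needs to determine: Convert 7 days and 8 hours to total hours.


Days: 7
Extra hours: 8
Hours per day: 24
Days to hours: 7 x 24 = 168
Total: 168 + 8 = 176

176


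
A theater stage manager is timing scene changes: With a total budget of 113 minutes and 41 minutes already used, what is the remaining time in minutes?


Total budget: 113 minutes
Time used: 41 minutes
Remaining: 113 - 41 = 72 minutes
Percent used: 36.3%
Percent remaining: 63.7%

72


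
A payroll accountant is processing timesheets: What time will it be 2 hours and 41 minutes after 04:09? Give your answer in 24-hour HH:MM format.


Start time: 04:09
Adding: 2 hours 41 minutes
Minutes: 9 + 41 = 50
Hours: 4 + 2 + 0 = 6
Result: 06:50

06:50


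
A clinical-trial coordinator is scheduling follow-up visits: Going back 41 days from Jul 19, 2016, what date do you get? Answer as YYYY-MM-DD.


Start: 2016-07-19
Subtracting 41 days
Days already passed in July: 19
After going back through July: 22 more days to subtract
June 2016 has 30 days, need 22
Result: 2016-06-08

2016-06-08


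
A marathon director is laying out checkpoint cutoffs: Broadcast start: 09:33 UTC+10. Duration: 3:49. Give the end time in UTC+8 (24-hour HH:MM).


Start: 09:33 in UTC+10
Step 1 - add duration:
  minutes: 33 + 49 = 82 (carry 1h)
  hours: 9 + 3 + 1 = 13
  end in UTC+10: 13:22
Step 2 - convert UTC+10 -> UTC+8:
  offset difference: 8 - (10) = -2 hours
  13 + (-2) = 11 -> mod 24 = 11
Result: 11:22 in UTC+8

11:22


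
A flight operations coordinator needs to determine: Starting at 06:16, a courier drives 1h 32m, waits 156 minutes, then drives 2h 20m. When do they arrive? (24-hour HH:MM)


Depart: 06:16
Leg 1: +92 min -> 07:48
Layover: +156 min -> 10:24
Leg 2: +140 min -> 12:44
Total travel: 388 minutes = 6h 28m
Arrival: 12:44

12:44


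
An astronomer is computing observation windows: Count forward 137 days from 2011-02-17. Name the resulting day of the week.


Start: 2011-02-17 (Thursday)
Step 1 - find target date: add 137 days
  2011-02-17 + 137 days = 2011-07-04
Step 2 - day of week:
  137 mod 7 = 4
  Thursday + 4 days -> Monday
Result: Monday (2011-07-04)

Monday


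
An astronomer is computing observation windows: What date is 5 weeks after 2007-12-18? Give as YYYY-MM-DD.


Start: 2007-12-18
Weeks to add: 5
Convert to days: 5 x 7 = 35 days
Add 35 days to 2007-12-18
Result: 2008-01-22

2008-01-22


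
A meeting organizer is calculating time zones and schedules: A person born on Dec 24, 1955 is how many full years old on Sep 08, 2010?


Birth: 1955-12-24
Reference: 2010-09-08
Year difference: 2010 - 1955 = 55
Has birthday (12-24) occurred by 09-08? No
Birthday not yet reached this year -> subtract 1
Age in full years: 54

54


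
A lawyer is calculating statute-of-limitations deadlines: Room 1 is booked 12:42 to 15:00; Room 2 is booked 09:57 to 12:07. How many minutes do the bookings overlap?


Interval A: [762, 900] minutes from midnight
Interval B: [597, 727] minutes from midnight
Overlap start = max(762, 597) = 762
Overlap end = min(900, 727) = 727
End <= start, so the intervals do not overlap: 0 minutes

0


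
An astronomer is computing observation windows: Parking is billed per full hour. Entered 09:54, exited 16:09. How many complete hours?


Start: 09:54
End: 16:09
Hour difference: 16 - 9 = 7 hours
Minute difference: 9 - 54 = -45 minutes
Total minutes: 375
Complete hours: 375 / 60 = 6 (remainder 15)

6


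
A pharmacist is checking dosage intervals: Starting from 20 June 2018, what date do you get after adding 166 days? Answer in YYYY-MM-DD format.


Start: 2018-06-20
Adding 166 days
Days remaining in June: 10
After June: 156 days still to add
July 2018: 31 days, 125 remaining
August 2018: 31 days, 94 remaining
September 2018: 30 days, 64 remaining
October 2018: 31 days, 33 remaining
Result: 2018-12-03

2018-12-03


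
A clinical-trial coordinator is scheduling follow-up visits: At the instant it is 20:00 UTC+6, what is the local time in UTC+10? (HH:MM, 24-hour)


Local time: 20:00 at UTC+6 (offset 6h)
Target zone: UTC+10 (offset 10h)
Difference: 10 - (6) = 4 hours
Calculation: 20 + (4) = 24
Wraparound: (24) mod 24 = 0
Result: 00:00

00:00


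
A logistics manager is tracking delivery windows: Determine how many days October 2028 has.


Month: October
Year: 2028
October is a 31-day month
Total: 31 days

31


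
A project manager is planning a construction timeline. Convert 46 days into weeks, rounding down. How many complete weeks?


Total days: 46
Days per week: 7
Division: 46 / 7 = 6 remainder 4
Complete weeks: 6
Remaining days: 4

6


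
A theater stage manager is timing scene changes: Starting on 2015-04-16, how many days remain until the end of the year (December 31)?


Start: April 16, 2015
End: December 31, 2015
Days left in April: 14
May: 31
June: 30
July: 31
August: 31
... plus remaining months
Sum of remaining months: 245
Total: 14 + 245 = 259

259


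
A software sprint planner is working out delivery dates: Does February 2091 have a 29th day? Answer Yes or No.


Year: 2091
Divisible by 4? 2091 / 4 = 522.75 -> No
Not divisible by 4, so NOT a leap year

No


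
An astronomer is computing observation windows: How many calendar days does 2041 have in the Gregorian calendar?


Year: 2041
Check leap year rules:
Divisible by 4? No
2041 is not a leap year
Days: 365

365


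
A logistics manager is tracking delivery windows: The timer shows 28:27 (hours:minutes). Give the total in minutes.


Hours: 28
Minutes: 27
Convert hours to minutes: 28 x 60 = 1680
Add remaining minutes: 1680 + 27 = 1707

1707


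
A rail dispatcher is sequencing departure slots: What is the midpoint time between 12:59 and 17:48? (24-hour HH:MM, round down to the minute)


Start time: 12:59 = 779 minutes from midnight
End time: 17:48 = 1068 minutes from midnight
Sum: 779 + 1068 = 1847
Midpoint: 1847 / 2 = 923 minutes
Convert: 923 / 60 = 15 hours, 23 minutes
Result: 15:23

15:23


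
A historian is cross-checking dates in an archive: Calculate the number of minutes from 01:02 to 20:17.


Start time: 01:02 = 62 minutes from midnight
End time: 20:17 = 1217 minutes from midnight
Difference: 1217 - 62 = 1155 minutes
That is 19 hours and 15 minutes

1155


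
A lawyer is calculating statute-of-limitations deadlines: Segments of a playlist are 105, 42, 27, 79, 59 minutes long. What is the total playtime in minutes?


Durations: 105, 42, 27, 79, 59
Running sum: 105
+ 42 = 147
+ 27 = 174
+ 79 = 253
+ 59 = 312
Total duration: 312 minutes
That is 5 hours and 12 minutes

312


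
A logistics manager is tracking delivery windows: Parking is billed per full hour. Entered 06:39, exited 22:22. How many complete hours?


Start: 06:39
End: 22:22
Hour difference: 22 - 6 = 16 hours
Minute difference: 22 - 39 = -17 minutes
Total minutes: 943
Complete hours: 943 / 60 = 15 (remainder 43)

15


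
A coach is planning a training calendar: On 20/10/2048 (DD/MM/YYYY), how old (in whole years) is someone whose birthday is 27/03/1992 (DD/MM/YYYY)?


Birth: 1992-03-27
Reference: 2048-10-20
Year difference: 2048 - 1992 = 56
Has birthday (03-27) occurred by 10-20? Yes
Age in full years: 56

56


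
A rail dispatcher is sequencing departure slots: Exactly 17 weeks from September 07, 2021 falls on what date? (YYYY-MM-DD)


Start: 2021-09-07
Weeks to add: 17
Convert to days: 17 x 7 = 119 days
Add 119 days to 2021-09-07
Result: 2022-01-04

2022-01-04


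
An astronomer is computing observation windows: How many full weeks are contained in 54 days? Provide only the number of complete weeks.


Total days: 54
Days per week: 7
Division: 54 / 7 = 7 remainder 5
Complete weeks: 7
Remaining days: 5

7


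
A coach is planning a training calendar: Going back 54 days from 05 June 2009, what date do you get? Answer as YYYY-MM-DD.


Start: 2009-06-05
Subtracting 54 days
Days already passed in June: 5
After going back through June: 49 more days to subtract
May 2009: 31 days, 18 remaining
April 2009 has 30 days, need 18
Result: 2009-04-12

2009-04-12
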